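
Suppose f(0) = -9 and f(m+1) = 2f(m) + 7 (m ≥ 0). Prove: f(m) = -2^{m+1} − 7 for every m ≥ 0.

Base case: f(0) = -9, and -2^{0+1} − 7 = -2 − 7 = -9.
Assume f(j) = -2^{j+1} − 7 for some j ≥ 0.
Then f(j+1) = 2f(j) + 7 = 2·(-2^{j+1} − 7) + 7 = -2^{j+2} − 14 + 7 = -2^{j+2} − 7.
Hence f(m) = -2^{m+1} − 7 for every m ≥ 0, by induction.

f(m) = -2^{m+1} − 7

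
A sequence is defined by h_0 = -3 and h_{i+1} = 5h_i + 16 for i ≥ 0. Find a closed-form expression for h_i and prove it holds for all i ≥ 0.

Claim: h_i = 5^i − 4.

Base case: h_0 = -3, and 5^0 − 4 = 1 − 4 = -3.
Assume h_k = 5^k − 4 for some k ≥ 0.
Then h_{k+1} = 5h_k + 16 = 5·(5^k − 4) + 16 = 5^{k+1} − 20 + 16 = 5^{k+1} − 4.
This completes the inductive step, so h_i = 5^i − 4 for all i ≥ 0.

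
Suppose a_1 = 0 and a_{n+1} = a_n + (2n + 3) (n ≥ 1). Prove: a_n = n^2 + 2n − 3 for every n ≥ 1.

Base case: a_1 = 0, and 1^2 + 2·1 − 3 = 0.
Assume a_r = r^2 + 2r − 3.
Then a_{r+1} = a_r + (2r + 3) = (r^2 + 2r − 3) + (2r + 3) = r^2 + 4r,
and (r+1)^2 + 2·(r+1) − 3 = r^2 + 4r.
This completes the inductive step, so a_n = n^2 + 2n − 3 for all n ≥ 1.

a_n = n^2 + 2n − 3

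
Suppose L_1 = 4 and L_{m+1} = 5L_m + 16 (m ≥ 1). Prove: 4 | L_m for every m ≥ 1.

Base case: L_1 = 4 = 4·1, so 4 | L_1.
Assume 4 | L_k, so L_k = 4t for some integer t.
Then L_{k+1} = 5L_k + 16 = 5·(4t) + 16 = 4(5t + 4), so 4 | L_{k+1}.
Hence 4 | L_m for every m ≥ 1, by induction.

4 | L_m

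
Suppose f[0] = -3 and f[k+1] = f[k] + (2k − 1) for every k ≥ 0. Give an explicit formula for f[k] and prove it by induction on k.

Claim: f[k] = k^2 − 2k − 3.

Base case: f[0] = -3, and 0^2 − 2·0 − 3 = -3.
Assume f[m] = m^2 − 2m − 3.
Then f[m+1] = f[m] + (2m − 1) = (m^2 − 2m − 3) + (2m − 1) = m^2 − 4,
and (m+1)^2 − 2·(m+1) − 3 = m^2 − 4.
By induction, f[k] = k^2 − 2k − 3 for all k ≥ 0.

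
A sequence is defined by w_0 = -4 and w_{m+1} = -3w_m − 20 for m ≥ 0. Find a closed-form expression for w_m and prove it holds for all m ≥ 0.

Claim: w_m = (-3)^m − 5.

Base case: w_0 = -4, and (-3)^0 − 5 = 1 − 5 = -4.
Assume w_k = (-3)^k − 5 for some k ≥ 0.
Then w_{k+1} = -3w_k − 20 = -3·((-3)^k − 5) − 20 = -3·(-3)^k + 15 − 20 = (-3)^{k+1} − 5.
So the formula holds for k+1, and by induction w_m = (-3)^m − 5 for all m ≥ 0.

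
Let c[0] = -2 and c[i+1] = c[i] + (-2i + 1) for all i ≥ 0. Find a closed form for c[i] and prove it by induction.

Claim: c[i] = -i^2 + 2i − 2.

Base case: c[0] = -2, and -0^2 + 2·0 − 2 = -2.
Assume c[k] = -k^2 + 2k − 2.
Then c[k+1] = c[k] + (-2k + 1) = (-k^2 + 2k − 2) + (-2k + 1) = -k^2 − 1,
and -(k+1)^2 + 2·(k+1) − 2 = -k^2 − 1.
Hence c[i] = -i^2 + 2i − 2 for every i ≥ 0, by induction.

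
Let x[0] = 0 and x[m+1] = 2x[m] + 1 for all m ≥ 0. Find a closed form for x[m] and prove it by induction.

Claim: x[m] = 2^m − 1.

Base case: x[0] = 0, and 2^0 − 1 = 1 − 1 = 0.
Assume x[k] = 2^k − 1 for some k ≥ 0.
Then x[k+1] = 2x[k] + 1 = 2·(2^k − 1) + 1 = 2^{k+1} − 2 + 1 = 2^{k+1} − 1.
By induction, x[m] = 2^m − 1 for all m ≥ 0.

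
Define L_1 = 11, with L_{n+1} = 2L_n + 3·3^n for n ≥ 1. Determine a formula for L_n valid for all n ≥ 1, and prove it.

Claim: L_n = 2^n + 3·3^n.

Base case: L_1 = 11, and 2^1 + 3·3^1 = 2 + 9 = 11.
Assume L_m = 2^m + 3·3^m for some m ≥ 1.
Then L_{m+1} = 2L_m + 3·3^m = 2·(2^m + 3·3^m) + 3·3^m = 2^{m+1} + 6·3^m + 3·3^m = 2^{m+1} + 9·3^m = 2^{m+1} + 3·3^{m+1}.
This completes the inductive step, so L_n = 2^n + 3·3^n for all n ≥ 1.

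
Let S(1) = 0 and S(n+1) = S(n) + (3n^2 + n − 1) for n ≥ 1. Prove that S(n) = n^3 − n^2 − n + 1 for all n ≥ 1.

Base case: S(1) = 0, and 1^3 − 1^2 − 1 + 1 = 0.
Assume S(r) = r^3 − r^2 − r + 1.
Then S(r+1) = S(r) + (3r^2 + r − 1) = (r^3 − r^2 − r + 1) + (3r^2 + r − 1) = r^3 + 2r^2,
and (r+1)^3 − (r+1)^2 − (r+1) + 1 = r^3 + 2r^2.
By induction, S(n) = n^3 − n^2 − n + 1 for all n ≥ 1.

S(n) = n^3 − n^2 − n + 1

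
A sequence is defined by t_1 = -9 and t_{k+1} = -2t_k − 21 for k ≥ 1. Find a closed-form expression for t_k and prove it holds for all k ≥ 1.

Claim: t_k = (-2)^k − 7.

Base case: t_1 = -9, and (-2)^1 − 7 = -2 − 7 = -9.
Assume t_m = (-2)^m − 7 for some m ≥ 1.
Then t_{m+1} = -2t_m − 21 = -2·((-2)^m − 7) − 21 = -2·(-2)^m + 14 − 21 = (-2)^{m+1} − 7.
Hence t_k = (-2)^k − 7 for every k ≥ 1, by induction.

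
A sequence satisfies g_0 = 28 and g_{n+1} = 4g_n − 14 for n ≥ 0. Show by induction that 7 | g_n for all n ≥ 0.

Base case: g_0 = 28 = 7·4, so 7 | g_0.
Assume 7 | g_r, so g_r = 7t for some integer t.
Then g_{r+1} = 4g_r − 14 = 4·(7t) − 14 = 7(4t − 2), so 7 | g_{r+1}.
This completes the inductive step, so 7 | g_n for all n ≥ 0.

7 | g_n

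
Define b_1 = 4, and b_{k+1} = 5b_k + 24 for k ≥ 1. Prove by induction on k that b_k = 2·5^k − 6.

Base case: b_1 = 4, and 2·5^1 − 6 = 10 − 6 = 4.
Assume b_j = 2·5^j − 6 for some j ≥ 1.
Then b_{j+1} = 5b_j + 24 = 5·(2·5^j − 6) + 24 = 10·5^j − 30 + 24 = 2·5^{j+1} − 6.
So the formula holds for j+1, and by induction b_k = 2·5^k − 6 for all k ≥ 1.

b_k = 2·5^k − 6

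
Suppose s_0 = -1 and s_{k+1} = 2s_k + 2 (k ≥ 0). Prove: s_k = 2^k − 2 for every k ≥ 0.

Base case: s_0 = -1, and 2^0 − 2 = 1 − 2 = -1.
Assume s_j = 2^j − 2 for some j ≥ 0.
Then s_{j+1} = 2s_j + 2 = 2·(2^j − 2) + 2 = 2^{j+1} − 4 + 2 = 2^{j+1} − 2.
This completes the inductive step, so s_k = 2^k − 2 for all k ≥ 0.

s_k = 2^k − 2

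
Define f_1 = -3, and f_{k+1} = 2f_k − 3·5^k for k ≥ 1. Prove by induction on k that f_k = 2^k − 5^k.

Base case: f_1 = -3, and 2^1 − 5^1 = 2 − 5 = -3.
Assume f_r = 2^r − 5^r for some r ≥ 1.
Then f_{r+1} = 2f_r − 3·5^r = 2·(2^r − 5^r) − 3·5^r = 2^{r+1} − 2·5^r − 3·5^r = 2^{r+1} − 5·5^r = 2^{r+1} − 5^{r+1}.
Hence f_k = 2^k − 5^k for every k ≥ 1, by induction.

f_k = 2^k − 5^k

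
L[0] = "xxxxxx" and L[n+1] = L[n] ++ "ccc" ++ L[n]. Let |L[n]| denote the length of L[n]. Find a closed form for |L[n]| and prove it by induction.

Claim: |L[n]| = 9·2^n − 3.

Base case: |L[0]| = 6, and 9·2^0 − 3 = 6.
Assume |L[m]| = 9·2^m − 3.
Then |L[m+1]| = |L[m]| + 3 + |L[m]| = 2|L[m]| + 3 = 2(9·2^m − 3) + 3 = 9·2^{m+1} − 6 + 3 = 9·2^{m+1} − 3.
By induction, |L[n]| = 9·2^n − 3 for all n ≥ 0.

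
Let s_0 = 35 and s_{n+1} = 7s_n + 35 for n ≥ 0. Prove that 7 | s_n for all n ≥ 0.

Base case: s_0 = 35 = 7·5, so 7 | s_0.
Assume 7 | s_k, so s_k = 7t for some integer t.
Then s_{k+1} = 7s_k + 35 = 7·(7t) + 35 = 7(7t + 5), so 7 | s_{k+1}.
By induction, 7 | s_n for all n ≥ 0.

7 | s_n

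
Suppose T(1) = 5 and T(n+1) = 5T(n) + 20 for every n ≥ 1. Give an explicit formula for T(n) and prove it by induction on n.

Claim: T(n) = 2·5^n − 5.

Base case: T(1) = 5, and 2·5^1 − 5 = 10 − 5 = 5.
Assume T(r) = 2·5^r − 5 for some r ≥ 1.
Then T(r+1) = 5T(r) + 20 = 5·(2·5^r − 5) + 20 = 10·5^r − 25 + 20 = 2·5^{r+1} − 5.
By induction, T(n) = 2·5^n − 5 for all n ≥ 1.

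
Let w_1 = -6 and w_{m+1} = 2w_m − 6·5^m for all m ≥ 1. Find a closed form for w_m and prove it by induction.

Claim: w_m = 2·2^m − 2·5^m.

Base case: w_1 = -6, and 2·2^1 − 2·5^1 = 4 − 10 = -6.
Assume w_r = 2·2^r − 2·5^r for some r ≥ 1.
Then w_{r+1} = 2w_r − 6·5^r = 2·(2·2^r − 2·5^r) − 6·5^r = 2·2^{r+1} − 4·5^r − 6·5^r = 2·2^{r+1} − 10·5^r = 2·2^{r+1} − 2·5^{r+1}.
So the formula holds for r+1, and by induction w_m = 2·2^m − 2·5^m for all m ≥ 1.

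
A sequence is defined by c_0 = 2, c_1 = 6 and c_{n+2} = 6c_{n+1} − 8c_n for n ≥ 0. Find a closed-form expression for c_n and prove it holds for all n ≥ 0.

Claim: c_n = 4^n + 2^n.

Base cases: c_0 = 2 and 4^0 + 2^0 = 2; c_1 = 6 and 4^1 + 2^1 = 6.
Assume c_j = 4^j + 2^j for all 0 ≤ j ≤ r, where r ≥ 1.
Then c_{r+1} = 6c_r − 8c_{r−1} = 6·(4^r + 2^r) − 8·(4^{r−1} + 2^{r−1}) = (6·4 − 8)4^{r−1} + (6·2 − 8)2^{r−1} = 16·4^{r−1} + 4·2^{r−1} = 4^{r+1} + 2^{r+1}.
Hence c_n = 4^n + 2^n for every n ≥ 0, by strong induction.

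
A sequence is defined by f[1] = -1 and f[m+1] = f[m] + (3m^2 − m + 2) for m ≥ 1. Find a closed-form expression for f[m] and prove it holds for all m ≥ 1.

Claim: f[m] = m^3 − 2m^2 + 3m − 3.

Base case: f[1] = -1, and 1^3 − 2·1^2 + 3·1 − 3 = -1.
Assume f[j] = j^3 − 2j^2 + 3j − 3.
Then f[j+1] = f[j] + (3j^2 − j + 2) = (j^3 − 2j^2 + 3j − 3) + (3j^2 − j + 2) = j^3 + j^2 + 2j − 1,
and (j+1)^3 − 2·(j+1)^2 + 3·(j+1) − 3 = j^3 + j^2 + 2j − 1.
By induction, f[m] = m^3 − 2m^2 + 3m − 3 for all m ≥ 1.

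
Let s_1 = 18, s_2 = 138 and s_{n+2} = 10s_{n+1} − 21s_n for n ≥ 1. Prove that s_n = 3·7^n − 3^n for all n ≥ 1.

Base cases: s_1 = 18 and 3·7^1 − 3^1 = 18; s_2 = 138 and 3·7^2 − 3^2 = 138.
Assume s_j = 3·7^j − 3^j for all 1 ≤ j ≤ m, where m ≥ 2.
Then s_{m+1} = 10s_m − 21s_{m−1} = 10·(3·7^m − 3^m) − 21·(3·7^{m−1} − 3^{m−1}) = 3·(10·7 − 21)7^{m−1} − (10·3 − 21)3^{m−1} = 147·7^{m−1} − 9·3^{m−1} = 3·7^{m+1} − 3^{m+1}.
So the formula holds for m+1, and by strong induction s_n = 3·7^n − 3^n for all n ≥ 1.

s_n = 3·7^n − 3^n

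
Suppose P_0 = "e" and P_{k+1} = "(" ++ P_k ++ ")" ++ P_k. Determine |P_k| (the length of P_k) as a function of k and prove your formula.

Claim: |P_k| = 3·2^k − 2.

Base case: |P_0| = 1, and 3·2^0 − 2 = 1.
Assume |P_r| = 3·2^r − 2.
Then |P_{r+1}| = 1 + |P_r| + 1 + |P_r| = 2|P_r| + 2 = 2(3·2^r − 2) + 2 = 3·2^{r+1} − 4 + 2 = 3·2^{r+1} − 2.
Hence |P_k| = 3·2^k − 2 for every k ≥ 0, by induction.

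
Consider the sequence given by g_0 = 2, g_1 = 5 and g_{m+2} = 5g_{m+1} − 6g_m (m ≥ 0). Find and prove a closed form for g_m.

Claim: g_m = 3^m + 2^m.

Base cases: g_0 = 2 and 3^0 + 2^0 = 2; g_1 = 5 and 3^1 + 2^1 = 5.
Assume g_j = 3^j + 2^j for all 0 ≤ j ≤ r, where r ≥ 1.
Then g_{r+1} = 5g_r − 6g_{r−1} = 5·(3^r + 2^r) − 6·(3^{r−1} + 2^{r−1}) = (5·3 − 6)3^{r−1} + (5·2 − 6)2^{r−1} = 9·3^{r−1} + 4·2^{r−1} = 3^{r+1} + 2^{r+1}.
So the formula holds for r+1, and by strong induction g_m = 3^m + 2^m for all m ≥ 0.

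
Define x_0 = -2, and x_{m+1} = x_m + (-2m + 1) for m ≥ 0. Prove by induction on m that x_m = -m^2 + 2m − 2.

Base case: x_0 = -2, and -0^2 + 2·0 − 2 = -2.
Assume x_j = -j^2 + 2j − 2.
Then x_{j+1} = x_j + (-2j + 1) = (-j^2 + 2j − 2) + (-2j + 1) = -j^2 − 1,
and -(j+1)^2 + 2·(j+1) − 2 = -j^2 − 1.
This completes the inductive step, so x_m = -m^2 + 2m − 2 for all m ≥ 0.

x_m = -m^2 + 2m − 2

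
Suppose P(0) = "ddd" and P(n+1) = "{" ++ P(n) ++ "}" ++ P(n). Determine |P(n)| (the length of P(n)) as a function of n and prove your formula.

Claim: |P(n)| = 5·2^n − 2.

Base case: |P(0)| = 3, and 5·2^0 − 2 = 3.
Assume |P(m)| = 5·2^m − 2.
Then |P(m+1)| = 1 + |P(m)| + 1 + |P(m)| = 2|P(m)| + 2 = 2(5·2^m − 2) + 2 = 5·2^{m+1} − 4 + 2 = 5·2^{m+1} − 2.
This completes the inductive step, so |P(n)| = 5·2^n − 2 for all n ≥ 0.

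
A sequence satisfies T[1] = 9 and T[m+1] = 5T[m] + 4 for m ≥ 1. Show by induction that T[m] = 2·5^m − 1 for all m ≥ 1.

Base case: T[1] = 9, and 2·5^1 − 1 = 10 − 1 = 9.
Assume T[k] = 2·5^k − 1 for some k ≥ 1.
Then T[k+1] = 5T[k] + 4 = 5·(2·5^k − 1) + 4 = 10·5^k − 5 + 4 = 2·5^{k+1} − 1.
By induction, T[m] = 2·5^m − 1 for all m ≥ 1.

T[m] = 2·5^m − 1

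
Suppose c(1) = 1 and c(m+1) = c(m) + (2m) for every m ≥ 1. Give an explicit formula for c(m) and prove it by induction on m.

Claim: c(m) = m^2 − m + 1.

Base case: c(1) = 1, and 1^2 − 1 + 1 = 1.
Assume c(r) = r^2 − r + 1.
Then c(r+1) = c(r) + (2r) = (r^2 − r + 1) + (2r) = r^2 + r + 1,
and (r+1)^2 − (r+1) + 1 = r^2 + r + 1.
By induction, c(m) = m^2 − m + 1 for all m ≥ 1.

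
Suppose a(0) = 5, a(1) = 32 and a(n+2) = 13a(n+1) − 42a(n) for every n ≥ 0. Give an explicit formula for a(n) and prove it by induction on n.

Claim: a(n) = 3·6^n + 2·7^n.

Base cases: a(0) = 5 and 3·6^0 + 2·7^0 = 5; a(1) = 32 and 3·6^1 + 2·7^1 = 32.
Assume a(j) = 3·6^j + 2·7^j for all 0 ≤ j ≤ k, where k ≥ 1.
Then a(k+1) = 13a(k) − 42a(k−1) = 13·(3·6^k + 2·7^k) − 42·(3·6^{k−1} + 2·7^{k−1}) = 3·(13·6 − 42)6^{k−1} + 2·(13·7 − 42)7^{k−1} = 108·6^{k−1} + 98·7^{k−1} = 3·6^{k+1} + 2·7^{k+1}.
Hence a(n) = 3·6^n + 2·7^n for every n ≥ 0, by strong induction.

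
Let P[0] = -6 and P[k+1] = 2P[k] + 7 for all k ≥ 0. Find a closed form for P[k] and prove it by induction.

Claim: P[k] = 2^k − 7.

Base case: P[0] = -6, and 2^0 − 7 = 1 − 7 = -6.
Assume P[m] = 2^m − 7 for some m ≥ 0.
Then P[m+1] = 2P[m] + 7 = 2·(2^m − 7) + 7 = 2^{m+1} − 14 + 7 = 2^{m+1} − 7.
Hence P[k] = 2^k − 7 for every k ≥ 0, by induction.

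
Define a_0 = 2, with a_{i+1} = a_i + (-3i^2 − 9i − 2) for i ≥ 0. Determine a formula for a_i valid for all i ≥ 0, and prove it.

Claim: a_i = -i^3 − 3i^2 + 2i + 2.

Base case: a_0 = 2, and -0^3 − 3·0^2 + 2·0 + 2 = 2.
Assume a_r = -r^3 − 3r^2 + 2r + 2.
Then a_{r+1} = a_r + (-3r^2 − 9r − 2) = (-r^3 − 3r^2 + 2r + 2) + (-3r^2 − 9r − 2) = -r^3 − 6r^2 − 7r,
and -(r+1)^3 − 3·(r+1)^2 + 2·(r+1) + 2 = -r^3 − 6r^2 − 7r.
Hence a_i = -i^3 − 3i^2 + 2i + 2 for every i ≥ 0, by induction.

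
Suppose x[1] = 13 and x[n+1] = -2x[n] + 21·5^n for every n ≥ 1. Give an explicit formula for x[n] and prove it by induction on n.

Claim: x[n] = (-2)^n + 3·5^n.

Base case: x[1] = 13, and (-2)^1 + 3·5^1 = -2 + 15 = 13.
Assume x[r] = (-2)^r + 3·5^r for some r ≥ 1.
Then x[r+1] = -2x[r] + 21·5^r = -2·((-2)^r + 3·5^r) + 21·5^r = (-2)^{r+1} − 6·5^r + 21·5^r = (-2)^{r+1} + 15·5^r = (-2)^{r+1} + 3·5^{r+1}.
This completes the inductive step, so x[n] = (-2)^n + 3·5^n for all n ≥ 1.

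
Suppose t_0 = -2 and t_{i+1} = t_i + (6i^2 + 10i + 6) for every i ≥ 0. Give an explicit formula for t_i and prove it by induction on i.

Claim: t_i = 2i^3 + 2i^2 + 2i − 2.

Base case: t_0 = -2, and 2·0^3 + 2·0^2 + 2·0 − 2 = -2.
Assume t_k = 2k^3 + 2k^2 + 2k − 2.
Then t_{k+1} = t_k + (6k^2 + 10k + 6) = (2k^3 + 2k^2 + 2k − 2) + (6k^2 + 10k + 6) = 2k^3 + 8k^2 + 12k + 4,
and 2·(k+1)^3 + 2·(k+1)^2 + 2·(k+1) − 2 = 2k^3 + 8k^2 + 12k + 4.
Hence t_i = 2i^3 + 2i^2 + 2i − 2 for every i ≥ 0, by induction.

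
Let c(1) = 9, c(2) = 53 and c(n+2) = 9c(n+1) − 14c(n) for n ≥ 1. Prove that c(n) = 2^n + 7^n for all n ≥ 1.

Base cases: c(1) = 9 and 2^1 + 7^1 = 9; c(2) = 53 and 2^2 + 7^2 = 53.
Assume c(j) = 2^j + 7^j for all 1 ≤ j ≤ m, where m ≥ 2.
Then c(m+1) = 9c(m) − 14c(m−1) = 9·(2^m + 7^m) − 14·(2^{m−1} + 7^{m−1}) = (9·2 − 14)2^{m−1} + (9·7 − 14)7^{m−1} = 4·2^{m−1} + 49·7^{m−1} = 2^{m+1} + 7^{m+1}.
This completes the inductive step, so c(n) = 2^n + 7^n for all n ≥ 1.

c(n) = 2^n + 7^n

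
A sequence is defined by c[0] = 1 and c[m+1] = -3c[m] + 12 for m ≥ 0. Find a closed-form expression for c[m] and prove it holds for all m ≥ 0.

Claim: c[m] = -2·(-3)^m + 3.

Base case: c[0] = 1, and -2·(-3)^0 + 3 = -2 + 3 = 1.
Assume c[r] = -2·(-3)^r + 3 for some r ≥ 0.
Then c[r+1] = -3c[r] + 12 = -3·(-2·(-3)^r + 3) + 12 = 6·(-3)^r − 9 + 12 = -2·(-3)^{r+1} + 3.
This completes the inductive step, so c[m] = -2·(-3)^m + 3 for all m ≥ 0.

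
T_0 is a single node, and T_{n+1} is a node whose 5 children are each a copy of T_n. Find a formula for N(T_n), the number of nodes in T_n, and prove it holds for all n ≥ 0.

Claim: N(T_n) = (5^{n+1} − 1)/4.

Base case: N(T_0) = 1, and (5^{0+1} − 1)/4 = 1.
Assume N(T_k) = (5^{k+1} − 1)/4.
Then N(T_{k+1}) = 1 + 5N(T_k) = 1 + 5·(5^{k+1} − 1)/4 = 1 + (5^{k+2} − 5)/4 = (4 + 5^{k+2} − 5)/4 = (5^{k+2} − 1)/4.
Hence N(T_n) = (5^{n+1} − 1)/4 for every n ≥ 0, by induction.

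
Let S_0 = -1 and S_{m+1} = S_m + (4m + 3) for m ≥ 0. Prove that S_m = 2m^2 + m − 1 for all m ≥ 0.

Base case: S_0 = -1, and 2·0^2 + 0 − 1 = -1.
Assume S_r = 2r^2 + r − 1.
Then S_{r+1} = S_r + (4r + 3) = (2r^2 + r − 1) + (4r + 3) = 2r^2 + 5r + 2,
and 2·(r+1)^2 + (r+1) − 1 = 2r^2 + 5r + 2.
This completes the inductive step, so S_m = 2m^2 + m − 1 for all m ≥ 0.

S_m = 2m^2 + m − 1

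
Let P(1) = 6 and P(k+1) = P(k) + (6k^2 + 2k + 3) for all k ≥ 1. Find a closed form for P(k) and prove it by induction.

Claim: P(k) = 2k^3 − 2k^2 + 3k + 3.

Base case: P(1) = 6, and 2·1^3 − 2·1^2 + 3·1 + 3 = 6.
Assume P(r) = 2r^3 − 2r^2 + 3r + 3.
Then P(r+1) = P(r) + (6r^2 + 2r + 3) = (2r^3 − 2r^2 + 3r + 3) + (6r^2 + 2r + 3) = 2r^3 + 4r^2 + 5r + 6,
and 2·(r+1)^3 − 2·(r+1)^2 + 3·(r+1) + 3 = 2r^3 + 4r^2 + 5r + 6.
By induction, P(k) = 2k^3 − 2k^2 + 3k + 3 for all k ≥ 1.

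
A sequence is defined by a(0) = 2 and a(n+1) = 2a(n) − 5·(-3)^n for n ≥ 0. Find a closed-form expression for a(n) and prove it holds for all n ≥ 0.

Claim: a(n) = 2^n + (-3)^n.

Base case: a(0) = 2, and 2^0 + (-3)^0 = 1 + 1 = 2.
Assume a(k) = 2^k + (-3)^k for some k ≥ 0.
Then a(k+1) = 2a(k) − 5·(-3)^k = 2·(2^k + (-3)^k) − 5·(-3)^k = 2^{k+1} + 2·(-3)^k − 5·(-3)^k = 2^{k+1} − 3·(-3)^k = 2^{k+1} + (-3)^{k+1}.
So the formula holds for k+1, and by induction a(n) = 2^n + (-3)^n for all n ≥ 0.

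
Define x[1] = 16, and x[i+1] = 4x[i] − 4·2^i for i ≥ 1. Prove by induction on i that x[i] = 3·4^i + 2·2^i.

Base case: x[1] = 16, and 3·4^1 + 2·2^1 = 12 + 4 = 16.
Assume x[k] = 3·4^k + 2·2^k for some k ≥ 1.
Then x[k+1] = 4x[k] − 4·2^k = 4·(3·4^k + 2·2^k) − 4·2^k = 3·4^{k+1} + 8·2^k − 4·2^k = 3·4^{k+1} + 4·2^k = 3·4^{k+1} + 2·2^{k+1}.
Hence x[i] = 3·4^i + 2·2^i for every i ≥ 1, by induction.

x[i] = 3·4^i + 2·2^i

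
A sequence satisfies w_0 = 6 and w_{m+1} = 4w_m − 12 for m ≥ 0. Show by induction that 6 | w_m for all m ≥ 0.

Base case: w_0 = 6 = 6·1, so 6 | w_0.
Assume 6 | w_j, so w_j = 6t for some integer t.
Then w_{j+1} = 4w_j − 12 = 4·(6t) − 12 = 6(4t − 2), so 6 | w_{j+1}.
By induction, 6 | w_m for all m ≥ 0.

6 | w_m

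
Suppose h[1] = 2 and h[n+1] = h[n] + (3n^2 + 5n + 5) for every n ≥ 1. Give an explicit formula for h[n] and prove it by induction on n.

Claim: h[n] = n^3 + n^2 + 3n − 3.

Base case: h[1] = 2, and 1^3 + 1^2 + 3·1 − 3 = 2.
Assume h[r] = r^3 + r^2 + 3r − 3.
Then h[r+1] = h[r] + (3r^2 + 5r + 5) = (r^3 + r^2 + 3r − 3) + (3r^2 + 5r + 5) = r^3 + 4r^2 + 8r + 2,
and (r+1)^3 + (r+1)^2 + 3·(r+1) − 3 = r^3 + 4r^2 + 8r + 2.
Hence h[n] = n^3 + n^2 + 3n − 3 for every n ≥ 1, by induction.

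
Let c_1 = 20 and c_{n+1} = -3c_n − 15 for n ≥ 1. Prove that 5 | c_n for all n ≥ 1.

Base case: c_1 = 20 = 5·4, so 5 | c_1.
Assume 5 | c_r, so c_r = 5t for some integer t.
Then c_{r+1} = -3c_r − 15 = -3·(5t) − 15 = 5(-3t − 3), so 5 | c_{r+1}.
Hence 5 | c_n for every n ≥ 1, by induction.

5 | c_n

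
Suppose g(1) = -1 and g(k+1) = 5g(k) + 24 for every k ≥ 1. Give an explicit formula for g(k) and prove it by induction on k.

Claim: g(k) = 5^k − 6.

Base case: g(1) = -1, and 5^1 − 6 = 5 − 6 = -1.
Assume g(r) = 5^r − 6 for some r ≥ 1.
Then g(r+1) = 5g(r) + 24 = 5·(5^r − 6) + 24 = 5^{r+1} − 30 + 24 = 5^{r+1} − 6.
So the formula holds for r+1, and by induction g(k) = 5^k − 6 for all k ≥ 1.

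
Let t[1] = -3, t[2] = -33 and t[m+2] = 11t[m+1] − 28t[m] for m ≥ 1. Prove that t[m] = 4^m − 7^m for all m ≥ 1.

Base cases: t[1] = -3 and 4^1 − 7^1 = -3; t[2] = -33 and 4^2 − 7^2 = -33.
Assume t[i] = 4^i − 7^i for all 1 ≤ i ≤ j, where j ≥ 2.
Then t[j+1] = 11t[j] − 28t[j−1] = 11·(4^j − 7^j) − 28·(4^{j−1} − 7^{j−1}) = (11·4 − 28)4^{j−1} − (11·7 − 28)7^{j−1} = 16·4^{j−1} − 49·7^{j−1} = 4^{j+1} − 7^{j+1}.
So the formula holds for j+1, and by strong induction t[m] = 4^m − 7^m for all m ≥ 1.

t[m] = 4^m − 7^m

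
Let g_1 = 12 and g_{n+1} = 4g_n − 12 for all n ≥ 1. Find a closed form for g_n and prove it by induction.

Claim: g_n = 2·4^n + 4.

Base case: g_1 = 12, and 2·4^1 + 4 = 8 + 4 = 12.
Assume g_k = 2·4^k + 4 for some k ≥ 1.
Then g_{k+1} = 4g_k − 12 = 4·(2·4^k + 4) − 12 = 8·4^k + 16 − 12 = 2·4^{k+1} + 4.
By induction, g_n = 2·4^n + 4 for all n ≥ 1.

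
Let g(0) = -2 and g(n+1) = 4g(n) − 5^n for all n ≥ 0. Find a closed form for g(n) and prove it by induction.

Claim: g(n) = -4^n − 5^n.

Base case: g(0) = -2, and -4^0 − 5^0 = -1 − 1 = -2.
Assume g(k) = -4^k − 5^k for some k ≥ 0.
Then g(k+1) = 4g(k) − 5^k = 4·(-4^k − 5^k) − 5^k = -4^{k+1} − 4·5^k − 5^k = -4^{k+1} − 5·5^k = -4^{k+1} − 5^{k+1}.
Hence g(n) = -4^n − 5^n for every n ≥ 0, by induction.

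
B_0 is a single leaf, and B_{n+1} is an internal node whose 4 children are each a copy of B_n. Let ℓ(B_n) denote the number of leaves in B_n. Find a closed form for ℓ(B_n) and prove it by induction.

Claim: ℓ(B_n) = 4^n.

Base case: ℓ(B_0) = 1, and 4^0 = 1.
Assume ℓ(B_k) = 4^k.
Then ℓ(B_{k+1}) = 4·ℓ(B_k) = 4·4^k = 4^{k+1}.
So the formula holds for k+1, and by induction ℓ(B_n) = 4^n for all n ≥ 0.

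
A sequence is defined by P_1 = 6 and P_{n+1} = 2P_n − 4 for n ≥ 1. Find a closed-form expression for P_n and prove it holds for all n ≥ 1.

Claim: P_n = 2^n + 4.

Base case: P_1 = 6, and 2^1 + 4 = 2 + 4 = 6.
Assume P_k = 2^k + 4 for some k ≥ 1.
Then P_{k+1} = 2P_k − 4 = 2·(2^k + 4) − 4 = 2^{k+1} + 8 − 4 = 2^{k+1} + 4.
This completes the inductive step, so P_n = 2^n + 4 for all n ≥ 1.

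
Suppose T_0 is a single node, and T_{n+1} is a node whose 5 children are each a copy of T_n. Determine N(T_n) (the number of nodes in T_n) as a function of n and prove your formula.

Claim: N(T_n) = (5^{n+1} − 1)/4.

Base case: N(T_0) = 1, and (5^{0+1} − 1)/4 = 1.
Assume N(T_k) = (5^{k+1} − 1)/4.
Then N(T_{k+1}) = 1 + 5N(T_k) = 1 + 5·(5^{k+1} − 1)/4 = 1 + (5^{k+2} − 5)/4 = (4 + 5^{k+2} − 5)/4 = (5^{k+2} − 1)/4.
Hence N(T_n) = (5^{n+1} − 1)/4 for every n ≥ 0, by induction.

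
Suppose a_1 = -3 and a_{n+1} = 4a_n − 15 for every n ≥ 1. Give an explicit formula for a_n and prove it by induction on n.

Claim: a_n = -2·4^n + 5.

Base case: a_1 = -3, and -2·4^1 + 5 = -8 + 5 = -3.
Assume a_k = -2·4^k + 5 for some k ≥ 1.
Then a_{k+1} = 4a_k − 15 = 4·(-2·4^k + 5) − 15 = -8·4^k + 20 − 15 = -2·4^{k+1} + 5.
Hence a_n = -2·4^n + 5 for every n ≥ 1, by induction.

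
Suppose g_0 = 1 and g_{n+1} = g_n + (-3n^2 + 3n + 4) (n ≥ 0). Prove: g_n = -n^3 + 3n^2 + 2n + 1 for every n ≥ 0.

Base case: g_0 = 1, and -0^3 + 3·0^2 + 2·0 + 1 = 1.
Assume g_k = -k^3 + 3k^2 + 2k + 1.
Then g_{k+1} = g_k + (-3k^2 + 3k + 4) = (-k^3 + 3k^2 + 2k + 1) + (-3k^2 + 3k + 4) = -k^3 + 5k + 5,
and -(k+1)^3 + 3·(k+1)^2 + 2·(k+1) + 1 = -k^3 + 5k + 5.
By induction, g_n = -n^3 + 3n^2 + 2n + 1 for all n ≥ 0.

g_n = -n^3 + 3n^2 + 2n + 1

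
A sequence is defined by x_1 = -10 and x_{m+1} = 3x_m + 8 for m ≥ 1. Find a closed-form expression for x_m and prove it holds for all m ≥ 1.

Claim: x_m = -2·3^m − 4.

Base case: x_1 = -10, and -2·3^1 − 4 = -6 − 4 = -10.
Assume x_r = -2·3^r − 4 for some r ≥ 1.
Then x_{r+1} = 3x_r + 8 = 3·(-2·3^r − 4) + 8 = -6·3^r − 12 + 8 = -2·3^{r+1} − 4.
This completes the inductive step, so x_m = -2·3^m − 4 for all m ≥ 1.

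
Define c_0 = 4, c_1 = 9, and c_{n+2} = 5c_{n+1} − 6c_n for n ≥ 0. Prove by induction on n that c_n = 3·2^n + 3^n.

Base cases: c_0 = 4 and 3·2^0 + 3^0 = 4; c_1 = 9 and 3·2^1 + 3^1 = 9.
Assume c_j = 3·2^j + 3^j for all 0 ≤ j ≤ r, where r ≥ 1.
Then c_{r+1} = 5c_r − 6c_{r−1} = 5·(3·2^r + 3^r) − 6·(3·2^{r−1} + 3^{r−1}) = 3·(5·2 − 6)2^{r−1} + (5·3 − 6)3^{r−1} = 12·2^{r−1} + 9·3^{r−1} = 3·2^{r+1} + 3^{r+1}.
By strong induction, c_n = 3·2^n + 3^n for all n ≥ 0.

c_n = 3·2^n + 3^n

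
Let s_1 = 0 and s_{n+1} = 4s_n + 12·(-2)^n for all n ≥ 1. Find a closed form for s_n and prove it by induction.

Claim: s_n = -4^n − 2·(-2)^n.

Base case: s_1 = 0, and -4^1 − 2·(-2)^1 = -4 + 4 = 0.
Assume s_j = -4^j − 2·(-2)^j for some j ≥ 1.
Then s_{j+1} = 4s_j + 12·(-2)^j = 4·(-4^j − 2·(-2)^j) + 12·(-2)^j = -4^{j+1} − 8·(-2)^j + 12·(-2)^j = -4^{j+1} + 4·(-2)^j = -4^{j+1} − 2·(-2)^{j+1}.
By induction, s_n = -4^n − 2·(-2)^n for all n ≥ 1.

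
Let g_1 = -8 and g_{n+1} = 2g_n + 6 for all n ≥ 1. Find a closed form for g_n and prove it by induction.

Claim: g_n = -2^n − 6.

Base case: g_1 = -8, and -2^1 − 6 = -2 − 6 = -8.
Assume g_m = -2^m − 6 for some m ≥ 1.
Then g_{m+1} = 2g_m + 6 = 2·(-2^m − 6) + 6 = -2^{m+1} − 12 + 6 = -2^{m+1} − 6.
This completes the inductive step, so g_n = -2^n − 6 for all n ≥ 1.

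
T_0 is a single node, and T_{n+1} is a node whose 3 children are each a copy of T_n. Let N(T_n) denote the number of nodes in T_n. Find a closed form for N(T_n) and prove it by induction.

Claim: N(T_n) = (3^{n+1} − 1)/2.

Base case: N(T_0) = 1, and (3^{0+1} − 1)/2 = 1.
Assume N(T_m) = (3^{m+1} − 1)/2.
Then N(T_{m+1}) = 1 + 3N(T_m) = 1 + 3·(3^{m+1} − 1)/2 = 1 + (3^{m+2} − 3)/2 = (2 + 3^{m+2} − 3)/2 = (3^{m+2} − 1)/2.
By induction, N(T_n) = (3^{n+1} − 1)/2 for all n ≥ 0.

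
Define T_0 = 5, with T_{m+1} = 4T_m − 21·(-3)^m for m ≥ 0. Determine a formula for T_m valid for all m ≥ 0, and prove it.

Claim: T_m = 2·4^m + 3·(-3)^m.

Base case: T_0 = 5, and 2·4^0 + 3·(-3)^0 = 2 + 3 = 5.
Assume T_j = 2·4^j + 3·(-3)^j for some j ≥ 0.
Then T_{j+1} = 4T_j − 21·(-3)^j = 4·(2·4^j + 3·(-3)^j) − 21·(-3)^j = 2·4^{j+1} + 12·(-3)^j − 21·(-3)^j = 2·4^{j+1} − 9·(-3)^j = 2·4^{j+1} + 3·(-3)^{j+1}.
Hence T_m = 2·4^m + 3·(-3)^m for every m ≥ 0, by induction.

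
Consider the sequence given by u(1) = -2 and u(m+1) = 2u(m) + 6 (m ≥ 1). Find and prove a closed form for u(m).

Claim: u(m) = 2^{m+1} − 6.

Base case: u(1) = -2, and 2^{1+1} − 6 = 4 − 6 = -2.
Assume u(j) = 2^{j+1} − 6 for some j ≥ 1.
Then u(j+1) = 2u(j) + 6 = 2·(2^{j+1} − 6) + 6 = 2^{j+2} − 12 + 6 = 2^{j+2} − 6.
By induction, u(m) = 2^{m+1} − 6 for all m ≥ 1.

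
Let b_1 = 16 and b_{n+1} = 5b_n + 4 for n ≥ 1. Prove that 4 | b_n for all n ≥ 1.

Base case: b_1 = 16 = 4·4, so 4 | b_1.
Assume 4 | b_r, so b_r = 4t for some integer t.
Then b_{r+1} = 5b_r + 4 = 5·(4t) + 4 = 4(5t + 1), so 4 | b_{r+1}.
Hence 4 | b_n for every n ≥ 1, by induction.

4 | b_n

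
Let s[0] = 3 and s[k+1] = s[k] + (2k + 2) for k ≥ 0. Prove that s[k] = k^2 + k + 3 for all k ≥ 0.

Base case: s[0] = 3, and 0^2 + 0 + 3 = 3.
Assume s[r] = r^2 + r + 3.
Then s[r+1] = s[r] + (2r + 2) = (r^2 + r + 3) + (2r + 2) = r^2 + 3r + 5,
and (r+1)^2 + (r+1) + 3 = r^2 + 3r + 5.
By induction, s[k] = k^2 + k + 3 for all k ≥ 0.

s[k] = k^2 + k + 3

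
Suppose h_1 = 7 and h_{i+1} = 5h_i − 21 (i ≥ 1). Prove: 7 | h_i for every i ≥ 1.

Base case: h_1 = 7 = 7·1, so 7 | h_1.
Assume 7 | h_j, so h_j = 7t for some integer t.
Then h_{j+1} = 5h_j − 21 = 5·(7t) − 21 = 7(5t − 3), so 7 | h_{j+1}.
So the property holds for j+1, and by induction 7 | h_i for all i ≥ 1.

7 | h_i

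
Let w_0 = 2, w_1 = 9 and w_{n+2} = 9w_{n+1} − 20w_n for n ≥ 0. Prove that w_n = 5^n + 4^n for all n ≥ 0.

Base cases: w_0 = 2 and 5^0 + 4^0 = 2; w_1 = 9 and 5^1 + 4^1 = 9.
Assume w_j = 5^j + 4^j for all 0 ≤ j ≤ k, where k ≥ 1.
Then w_{k+1} = 9w_k − 20w_{k−1} = 9·(5^k + 4^k) − 20·(5^{k−1} + 4^{k−1}) = (9·5 − 20)5^{k−1} + (9·4 − 20)4^{k−1} = 25·5^{k−1} + 16·4^{k−1} = 5^{k+1} + 4^{k+1}.
Hence w_n = 5^n + 4^n for every n ≥ 0, by strong induction.

w_n = 5^n + 4^n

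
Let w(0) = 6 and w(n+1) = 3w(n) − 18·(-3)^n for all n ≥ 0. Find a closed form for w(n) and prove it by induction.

Claim: w(n) = 3·3^n + 3·(-3)^n.

Base case: w(0) = 6, and 3·3^0 + 3·(-3)^0 = 3 + 3 = 6.
Assume w(r) = 3·3^r + 3·(-3)^r for some r ≥ 0.
Then w(r+1) = 3w(r) − 18·(-3)^r = 3·(3·3^r + 3·(-3)^r) − 18·(-3)^r = 3·3^{r+1} + 9·(-3)^r − 18·(-3)^r = 3·3^{r+1} − 9·(-3)^r = 3·3^{r+1} + 3·(-3)^{r+1}.
By induction, w(n) = 3·3^n + 3·(-3)^n for all n ≥ 0.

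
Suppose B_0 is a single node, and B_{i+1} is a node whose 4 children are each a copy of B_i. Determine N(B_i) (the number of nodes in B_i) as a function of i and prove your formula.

Claim: N(B_i) = (4^{i+1} − 1)/3.

Base case: N(B_0) = 1, and (4^{0+1} − 1)/3 = 1.
Assume N(B_j) = (4^{j+1} − 1)/3.
Then N(B_{j+1}) = 1 + 4N(B_j) = 1 + 4·(4^{j+1} − 1)/3 = 1 + (4^{j+2} − 4)/3 = (3 + 4^{j+2} − 4)/3 = (4^{j+2} − 1)/3.
Hence N(B_i) = (4^{i+1} − 1)/3 for every i ≥ 0, by induction.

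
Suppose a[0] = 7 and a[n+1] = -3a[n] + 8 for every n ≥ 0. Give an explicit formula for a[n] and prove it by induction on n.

Claim: a[n] = 5·(-3)^n + 2.

Base case: a[0] = 7, and 5·(-3)^0 + 2 = 5 + 2 = 7.
Assume a[m] = 5·(-3)^m + 2 for some m ≥ 0.
Then a[m+1] = -3a[m] + 8 = -3·(5·(-3)^m + 2) + 8 = -15·(-3)^m − 6 + 8 = 5·(-3)^{m+1} + 2.
This completes the inductive step, so a[n] = 5·(-3)^n + 2 for all n ≥ 0.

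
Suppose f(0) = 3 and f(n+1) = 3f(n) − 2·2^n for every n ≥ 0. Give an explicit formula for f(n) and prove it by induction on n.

Claim: f(n) = 3^n + 2·2^n.

Base case: f(0) = 3, and 3^0 + 2·2^0 = 1 + 2 = 3.
Assume f(k) = 3^k + 2·2^k for some k ≥ 0.
Then f(k+1) = 3f(k) − 2·2^k = 3·(3^k + 2·2^k) − 2·2^k = 3^{k+1} + 6·2^k − 2·2^k = 3^{k+1} + 4·2^k = 3^{k+1} + 2·2^{k+1}.
This completes the inductive step, so f(n) = 3^n + 2·2^n for all n ≥ 0.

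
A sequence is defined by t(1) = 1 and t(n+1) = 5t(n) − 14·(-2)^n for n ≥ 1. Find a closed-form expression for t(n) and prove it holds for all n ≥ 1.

Claim: t(n) = 5^n + 2·(-2)^n.

Base case: t(1) = 1, and 5^1 + 2·(-2)^1 = 5 − 4 = 1.
Assume t(j) = 5^j + 2·(-2)^j for some j ≥ 1.
Then t(j+1) = 5t(j) − 14·(-2)^j = 5·(5^j + 2·(-2)^j) − 14·(-2)^j = 5^{j+1} + 10·(-2)^j − 14·(-2)^j = 5^{j+1} − 4·(-2)^j = 5^{j+1} + 2·(-2)^{j+1}.
By induction, t(n) = 5^n + 2·(-2)^n for all n ≥ 1.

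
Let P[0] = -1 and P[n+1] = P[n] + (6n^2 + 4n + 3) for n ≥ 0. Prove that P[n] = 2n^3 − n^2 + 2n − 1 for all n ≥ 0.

Base case: P[0] = -1, and 2·0^3 − 0^2 + 2·0 − 1 = -1.
Assume P[r] = 2r^3 − r^2 + 2r − 1.
Then P[r+1] = P[r] + (6r^2 + 4r + 3) = (2r^3 − r^2 + 2r − 1) + (6r^2 + 4r + 3) = 2r^3 + 5r^2 + 6r + 2,
and 2·(r+1)^3 − (r+1)^2 + 2·(r+1) − 1 = 2r^3 + 5r^2 + 6r + 2.
This completes the inductive step, so P[n] = 2n^3 − n^2 + 2n − 1 for all n ≥ 0.

P[n] = 2n^3 − n^2 + 2n − 1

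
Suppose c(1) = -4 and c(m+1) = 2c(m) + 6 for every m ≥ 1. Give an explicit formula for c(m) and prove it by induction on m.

Claim: c(m) = 2^m − 6.

Base case: c(1) = -4, and 2^1 − 6 = 2 − 6 = -4.
Assume c(r) = 2^r − 6 for some r ≥ 1.
Then c(r+1) = 2c(r) + 6 = 2·(2^r − 6) + 6 = 2^{r+1} − 12 + 6 = 2^{r+1} − 6.
So the formula holds for r+1, and by induction c(m) = 2^m − 6 for all m ≥ 1.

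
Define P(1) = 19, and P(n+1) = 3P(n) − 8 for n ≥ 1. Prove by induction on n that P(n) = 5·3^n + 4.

Base case: P(1) = 19, and 5·3^1 + 4 = 15 + 4 = 19.
Assume P(m) = 5·3^m + 4 for some m ≥ 1.
Then P(m+1) = 3P(m) − 8 = 3·(5·3^m + 4) − 8 = 15·3^m + 12 − 8 = 5·3^{m+1} + 4.
This completes the inductive step, so P(n) = 5·3^n + 4 for all n ≥ 1.

P(n) = 5·3^n + 4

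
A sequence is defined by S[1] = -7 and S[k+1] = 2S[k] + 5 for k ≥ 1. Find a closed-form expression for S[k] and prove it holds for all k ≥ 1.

Claim: S[k] = -2^k − 5.

Base case: S[1] = -7, and -2^1 − 5 = -2 − 5 = -7.
Assume S[r] = -2^r − 5 for some r ≥ 1.
Then S[r+1] = 2S[r] + 5 = 2·(-2^r − 5) + 5 = -2^{r+1} − 10 + 5 = -2^{r+1} − 5.
By induction, S[k] = -2^k − 5 for all k ≥ 1.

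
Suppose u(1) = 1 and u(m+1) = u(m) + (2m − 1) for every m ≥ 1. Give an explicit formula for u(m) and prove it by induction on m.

Claim: u(m) = m^2 − 2m + 2.

Base case: u(1) = 1, and 1^2 − 2·1 + 2 = 1.
Assume u(j) = j^2 − 2j + 2.
Then u(j+1) = u(j) + (2j − 1) = (j^2 − 2j + 2) + (2j − 1) = j^2 + 1,
and (j+1)^2 − 2·(j+1) + 2 = j^2 + 1.
By induction, u(m) = m^2 − 2m + 2 for all m ≥ 1.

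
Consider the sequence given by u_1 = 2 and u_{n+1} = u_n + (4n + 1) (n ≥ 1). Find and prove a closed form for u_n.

Claim: u_n = 2n^2 − n + 1.

Base case: u_1 = 2, and 2·1^2 − 1 + 1 = 2.
Assume u_j = 2j^2 − j + 1.
Then u_{j+1} = u_j + (4j + 1) = (2j^2 − j + 1) + (4j + 1) = 2j^2 + 3j + 2,
and 2·(j+1)^2 − (j+1) + 1 = 2j^2 + 3j + 2.
By induction, u_n = 2n^2 − n + 1 for all n ≥ 1.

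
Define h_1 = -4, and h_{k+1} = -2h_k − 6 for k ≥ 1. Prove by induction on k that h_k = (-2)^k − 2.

Base case: h_1 = -4, and (-2)^1 − 2 = -2 − 2 = -4.
Assume h_j = (-2)^j − 2 for some j ≥ 1.
Then h_{j+1} = -2h_j − 6 = -2·((-2)^j − 2) − 6 = -2·(-2)^j + 4 − 6 = (-2)^{j+1} − 2.
By induction, h_k = (-2)^k − 2 for all k ≥ 1.

h_k = (-2)^k − 2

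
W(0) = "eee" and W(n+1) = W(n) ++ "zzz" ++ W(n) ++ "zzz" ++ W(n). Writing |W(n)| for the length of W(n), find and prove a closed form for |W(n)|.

Claim: |W(n)| = 6·3^n − 3.

Base case: |W(0)| = 3, and 6·3^0 − 3 = 3.
Assume |W(j)| = 6·3^j − 3.
Then |W(j+1)| = 3|W(j)| + 6 = 3(6·3^j − 3) + 6 = 6·3^{j+1} − 9 + 6 = 6·3^{j+1} − 3.
By induction, |W(n)| = 6·3^n − 3 for all n ≥ 0.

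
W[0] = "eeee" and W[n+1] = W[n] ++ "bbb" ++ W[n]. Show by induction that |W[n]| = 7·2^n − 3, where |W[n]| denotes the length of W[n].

Base case: |W[0]| = 4, and 7·2^0 − 3 = 4.
Assume |W[k]| = 7·2^k − 3.
Then |W[k+1]| = |W[k]| + 3 + |W[k]| = 2|W[k]| + 3 = 2(7·2^k − 3) + 3 = 7·2^{k+1} − 6 + 3 = 7·2^{k+1} − 3.
By induction, |W[n]| = 7·2^n − 3 for all n ≥ 0.

|W[n]| = 7·2^n − 3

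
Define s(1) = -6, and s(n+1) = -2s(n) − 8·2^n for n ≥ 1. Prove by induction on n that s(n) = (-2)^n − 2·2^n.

Base case: s(1) = -6, and (-2)^1 − 2·2^1 = -2 − 4 = -6.
Assume s(r) = (-2)^r − 2·2^r for some r ≥ 1.
Then s(r+1) = -2s(r) − 8·2^r = -2·((-2)^r − 2·2^r) − 8·2^r = (-2)^{r+1} + 4·2^r − 8·2^r = (-2)^{r+1} − 4·2^r = (-2)^{r+1} − 2·2^{r+1}.
So the formula holds for r+1, and by induction s(n) = (-2)^n − 2·2^n for all n ≥ 1.

s(n) = (-2)^n − 2·2^n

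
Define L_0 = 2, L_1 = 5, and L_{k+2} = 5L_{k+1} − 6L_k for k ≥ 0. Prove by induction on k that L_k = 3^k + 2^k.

Base cases: L_0 = 2 and 3^0 + 2^0 = 2; L_1 = 5 and 3^1 + 2^1 = 5.
Assume L_j = 3^j + 2^j for all 0 ≤ j ≤ r, where r ≥ 1.
Then L_{r+1} = 5L_r − 6L_{r−1} = 5·(3^r + 2^r) − 6·(3^{r−1} + 2^{r−1}) = (5·3 − 6)3^{r−1} + (5·2 − 6)2^{r−1} = 9·3^{r−1} + 4·2^{r−1} = 3^{r+1} + 2^{r+1}.
So the formula holds for r+1, and by strong induction L_k = 3^k + 2^k for all k ≥ 0.

L_k = 3^k + 2^k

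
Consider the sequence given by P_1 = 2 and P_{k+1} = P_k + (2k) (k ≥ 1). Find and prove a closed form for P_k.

Claim: P_k = k^2 − k + 2.

Base case: P_1 = 2, and 1^2 − 1 + 2 = 2.
Assume P_r = r^2 − r + 2.
Then P_{r+1} = P_r + (2r) = (r^2 − r + 2) + (2r) = r^2 + r + 2,
and (r+1)^2 − (r+1) + 2 = r^2 + r + 2.
By induction, P_k = k^2 − k + 2 for all k ≥ 1.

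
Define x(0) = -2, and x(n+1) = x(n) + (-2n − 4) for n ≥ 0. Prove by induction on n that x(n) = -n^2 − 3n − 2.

Base case: x(0) = -2, and -0^2 − 3·0 − 2 = -2.
Assume x(m) = -m^2 − 3m − 2.
Then x(m+1) = x(m) + (-2m − 4) = (-m^2 − 3m − 2) + (-2m − 4) = -m^2 − 5m − 6,
and -(m+1)^2 − 3·(m+1) − 2 = -m^2 − 5m − 6.
This completes the inductive step, so x(n) = -n^2 − 3n − 2 for all n ≥ 0.

x(n) = -n^2 − 3n − 2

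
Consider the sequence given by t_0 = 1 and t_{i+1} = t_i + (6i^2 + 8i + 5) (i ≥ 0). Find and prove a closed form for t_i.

Claim: t_i = 2i^3 + i^2 + 2i + 1.

Base case: t_0 = 1, and 2·0^3 + 0^2 + 2·0 + 1 = 1.
Assume t_k = 2k^3 + k^2 + 2k + 1.
Then t_{k+1} = t_k + (6k^2 + 8k + 5) = (2k^3 + k^2 + 2k + 1) + (6k^2 + 8k + 5) = 2k^3 + 7k^2 + 10k + 6,
and 2·(k+1)^3 + (k+1)^2 + 2·(k+1) + 1 = 2k^3 + 7k^2 + 10k + 6.
By induction, t_i = 2i^3 + i^2 + 2i + 1 for all i ≥ 0.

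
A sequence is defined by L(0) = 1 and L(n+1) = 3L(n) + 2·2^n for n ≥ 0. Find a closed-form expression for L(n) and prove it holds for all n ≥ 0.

Claim: L(n) = 3·3^n − 2·2^n.

Base case: L(0) = 1, and 3·3^0 − 2·2^0 = 3 − 2 = 1.
Assume L(r) = 3·3^r − 2·2^r for some r ≥ 0.
Then L(r+1) = 3L(r) + 2·2^r = 3·(3·3^r − 2·2^r) + 2·2^r = 3·3^{r+1} − 6·2^r + 2·2^r = 3·3^{r+1} − 4·2^r = 3·3^{r+1} − 2·2^{r+1}.
By induction, L(n) = 3·3^n − 2·2^n for all n ≥ 0.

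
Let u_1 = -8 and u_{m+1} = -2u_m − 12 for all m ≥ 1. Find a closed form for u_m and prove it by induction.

Claim: u_m = 2·(-2)^m − 4.

Base case: u_1 = -8, and 2·(-2)^1 − 4 = -4 − 4 = -8.
Assume u_j = 2·(-2)^j − 4 for some j ≥ 1.
Then u_{j+1} = -2u_j − 12 = -2·(2·(-2)^j − 4) − 12 = -4·(-2)^j + 8 − 12 = 2·(-2)^{j+1} − 4.
So the formula holds for j+1, and by induction u_m = 2·(-2)^m − 4 for all m ≥ 1.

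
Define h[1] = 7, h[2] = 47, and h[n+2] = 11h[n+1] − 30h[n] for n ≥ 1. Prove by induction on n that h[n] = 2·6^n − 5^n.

Base cases: h[1] = 7 and 2·6^1 − 5^1 = 7; h[2] = 47 and 2·6^2 − 5^2 = 47.
Assume h[j] = 2·6^j − 5^j for all 1 ≤ j ≤ m, where m ≥ 2.
Then h[m+1] = 11h[m] − 30h[m−1] = 11·(2·6^m − 5^m) − 30·(2·6^{m−1} − 5^{m−1}) = 2·(11·6 − 30)6^{m−1} − (11·5 − 30)5^{m−1} = 72·6^{m−1} − 25·5^{m−1} = 2·6^{m+1} − 5^{m+1}.
So the formula holds for m+1, and by strong induction h[n] = 2·6^n − 5^n for all n ≥ 1.

h[n] = 2·6^n − 5^n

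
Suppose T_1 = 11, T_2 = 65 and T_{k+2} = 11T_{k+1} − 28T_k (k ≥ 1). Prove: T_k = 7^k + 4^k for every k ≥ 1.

Base cases: T_1 = 11 and 7^1 + 4^1 = 11; T_2 = 65 and 7^2 + 4^2 = 65.
Assume T_i = 7^i + 4^i for all 1 ≤ i ≤ j, where j ≥ 2.
Then T_{j+1} = 11T_j − 28T_{j−1} = 11·(7^j + 4^j) − 28·(7^{j−1} + 4^{j−1}) = (11·7 − 28)7^{j−1} + (11·4 − 28)4^{j−1} = 49·7^{j−1} + 16·4^{j−1} = 7^{j+1} + 4^{j+1}.
Hence T_k = 7^k + 4^k for every k ≥ 1, by strong induction.

T_k = 7^k + 4^k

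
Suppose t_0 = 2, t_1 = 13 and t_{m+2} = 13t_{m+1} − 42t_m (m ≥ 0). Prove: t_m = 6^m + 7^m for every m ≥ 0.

Base cases: t_0 = 2 and 6^0 + 7^0 = 2; t_1 = 13 and 6^1 + 7^1 = 13.
Assume t_i = 6^i + 7^i for all 0 ≤ i ≤ j, where j ≥ 1.
Then t_{j+1} = 13t_j − 42t_{j−1} = 13·(6^j + 7^j) − 42·(6^{j−1} + 7^{j−1}) = (13·6 − 42)6^{j−1} + (13·7 − 42)7^{j−1} = 36·6^{j−1} + 49·7^{j−1} = 6^{j+1} + 7^{j+1}.
By strong induction, t_m = 6^m + 7^m for all m ≥ 0.

t_m = 6^m + 7^m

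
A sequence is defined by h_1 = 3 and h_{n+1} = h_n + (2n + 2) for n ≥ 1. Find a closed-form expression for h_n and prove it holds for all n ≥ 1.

Claim: h_n = n^2 + n + 1.

Base case: h_1 = 3, and 1^2 + 1 + 1 = 3.
Assume h_m = m^2 + m + 1.
Then h_{m+1} = h_m + (2m + 2) = (m^2 + m + 1) + (2m + 2) = m^2 + 3m + 3,
and (m+1)^2 + (m+1) + 1 = m^2 + 3m + 3.
This completes the inductive step, so h_n = n^2 + n + 1 for all n ≥ 1.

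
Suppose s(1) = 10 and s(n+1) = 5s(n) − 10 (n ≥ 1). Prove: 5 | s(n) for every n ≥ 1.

Base case: s(1) = 10 = 5·2, so 5 | s(1).
Assume 5 | s(j), so s(j) = 5t for some integer t.
Then s(j+1) = 5s(j) − 10 = 5·(5t) − 10 = 5(5t − 2), so 5 | s(j+1).
Hence 5 | s(n) for every n ≥ 1, by induction.

5 | s(n)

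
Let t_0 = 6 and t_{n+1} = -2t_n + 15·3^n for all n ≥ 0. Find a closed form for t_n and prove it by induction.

Claim: t_n = 3·(-2)^n + 3·3^n.

Base case: t_0 = 6, and 3·(-2)^0 + 3·3^0 = 3 + 3 = 6.
Assume t_k = 3·(-2)^k + 3·3^k for some k ≥ 0.
Then t_{k+1} = -2t_k + 15·3^k = -2·(3·(-2)^k + 3·3^k) + 15·3^k = 3·(-2)^{k+1} − 6·3^k + 15·3^k = 3·(-2)^{k+1} + 9·3^k = 3·(-2)^{k+1} + 3·3^{k+1}.
So the formula holds for k+1, and by induction t_n = 3·(-2)^n + 3·3^n for all n ≥ 0.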